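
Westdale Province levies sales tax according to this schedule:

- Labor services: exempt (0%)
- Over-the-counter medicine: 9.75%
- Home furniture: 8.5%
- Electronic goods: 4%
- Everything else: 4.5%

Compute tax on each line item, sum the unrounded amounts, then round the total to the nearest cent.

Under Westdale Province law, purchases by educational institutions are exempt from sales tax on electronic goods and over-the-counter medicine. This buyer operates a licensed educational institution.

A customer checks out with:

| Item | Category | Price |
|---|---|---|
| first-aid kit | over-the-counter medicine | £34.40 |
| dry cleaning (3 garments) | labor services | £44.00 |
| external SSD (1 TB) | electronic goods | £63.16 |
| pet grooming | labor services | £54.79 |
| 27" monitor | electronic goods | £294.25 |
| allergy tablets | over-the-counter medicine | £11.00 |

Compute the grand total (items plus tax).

£501.60

First-aid kit £34.40: over-the-counter medicine, buyer-exempt → 0% → £0.00
Dry cleaning (3 garments) £44.00: labor services → 0% → £0.00
External SSD (1 TB) £63.16: electronic goods, buyer-exempt → 0% → £0.00
Pet grooming £54.79: labor services → 0% → £0.00
27" monitor £294.25: electronic goods, buyer-exempt → 0% → £0.00
Allergy tablets £11.00: over-the-counter medicine, buyer-exempt → 0% → £0.00
Subtotal = £501.60; unrounded tax = £0.00 → £0.00; total due = £501.60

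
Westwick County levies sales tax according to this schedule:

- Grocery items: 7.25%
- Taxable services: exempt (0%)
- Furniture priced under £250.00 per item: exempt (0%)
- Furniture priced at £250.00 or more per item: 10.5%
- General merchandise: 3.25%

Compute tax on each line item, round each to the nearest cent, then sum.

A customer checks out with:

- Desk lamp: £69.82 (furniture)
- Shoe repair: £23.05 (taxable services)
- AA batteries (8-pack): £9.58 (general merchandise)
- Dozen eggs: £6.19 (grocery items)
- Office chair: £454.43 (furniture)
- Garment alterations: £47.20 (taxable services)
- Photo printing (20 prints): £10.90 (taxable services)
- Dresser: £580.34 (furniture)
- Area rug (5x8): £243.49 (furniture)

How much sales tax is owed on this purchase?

£109.42

Desk lamp £69.82: furniture, under £250.00 → 0% → £0.00
Shoe repair £23.05: taxable services → 0% → £0.00
AA batteries (8-pack) £9.58: general merchandise → 3.25% → £0.31
Dozen eggs £6.19: grocery items → 7.25% → £0.45
Office chair £454.43: furniture, £250.00 or more → 10.5% → £47.72
Garment alterations £47.20: taxable services → 0% → £0.00
Photo printing (20 prints) £10.90: taxable services → 0% → £0.00
Dresser £580.34: furniture, £250.00 or more → 10.5% → £60.94
Area rug (5x8) £243.49: furniture, under £250.00 → 0% → £0.00
Total tax = £0.31 + £0.45 + £47.72 + £60.94 = £109.42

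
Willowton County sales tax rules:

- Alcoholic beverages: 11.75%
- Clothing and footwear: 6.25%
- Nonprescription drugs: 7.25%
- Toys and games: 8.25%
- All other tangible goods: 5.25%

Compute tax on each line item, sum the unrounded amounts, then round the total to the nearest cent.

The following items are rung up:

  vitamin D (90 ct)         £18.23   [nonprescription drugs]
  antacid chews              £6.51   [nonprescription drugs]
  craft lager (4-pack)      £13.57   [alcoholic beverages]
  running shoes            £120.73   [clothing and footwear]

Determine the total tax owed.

Vitamin D (90 ct) £18.23: nonprescription drugs → 7.25% → £1.321675
Antacid chews £6.51: nonprescription drugs → 7.25% → £0.471975
Craft lager (4-pack) £13.57: alcoholic beverages → 11.75% → £1.594475
Running shoes £120.73: clothing and footwear → 6.25% → £7.545625
Unrounded tax sum = £10.93375 → £10.93

£10.93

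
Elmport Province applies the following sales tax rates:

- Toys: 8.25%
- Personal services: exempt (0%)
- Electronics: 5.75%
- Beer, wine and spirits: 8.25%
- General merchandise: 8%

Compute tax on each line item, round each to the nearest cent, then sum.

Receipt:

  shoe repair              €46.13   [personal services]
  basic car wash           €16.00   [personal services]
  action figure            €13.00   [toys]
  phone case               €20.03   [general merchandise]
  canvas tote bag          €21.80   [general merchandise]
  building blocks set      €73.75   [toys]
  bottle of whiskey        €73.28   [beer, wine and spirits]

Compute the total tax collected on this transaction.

Shoe repair €46.13: personal services → 0% → €0.00
Basic car wash €16.00: personal services → 0% → €0.00
Action figure €13.00: toys → 8.25% → €1.07
Phone case €20.03: general merchandise → 8% → €1.60
Canvas tote bag €21.80: general merchandise → 8% → €1.74
Building blocks set €73.75: toys → 8.25% → €6.08
Bottle of whiskey €73.28: beer, wine and spirits → 8.25% → €6.05
Total tax = €1.07 + €1.60 + €1.74 + €6.08 + €6.05 = €16.54

€16.54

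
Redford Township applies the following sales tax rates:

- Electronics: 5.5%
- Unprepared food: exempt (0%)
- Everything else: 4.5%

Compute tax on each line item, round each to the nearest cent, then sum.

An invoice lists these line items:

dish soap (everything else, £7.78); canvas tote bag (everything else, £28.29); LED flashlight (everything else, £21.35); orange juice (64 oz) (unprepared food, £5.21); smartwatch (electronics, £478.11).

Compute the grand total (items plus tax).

£569.62

Dish soap £7.78: everything else → 4.5% → £0.35
Canvas tote bag £28.29: everything else → 4.5% → £1.27
LED flashlight £21.35: everything else → 4.5% → £0.96
Orange juice (64 oz) £5.21: unprepared food → 0% → £0.00
Smartwatch £478.11: electronics → 5.5% → £26.30
Subtotal = £540.74; tax = £28.88; total due = £569.62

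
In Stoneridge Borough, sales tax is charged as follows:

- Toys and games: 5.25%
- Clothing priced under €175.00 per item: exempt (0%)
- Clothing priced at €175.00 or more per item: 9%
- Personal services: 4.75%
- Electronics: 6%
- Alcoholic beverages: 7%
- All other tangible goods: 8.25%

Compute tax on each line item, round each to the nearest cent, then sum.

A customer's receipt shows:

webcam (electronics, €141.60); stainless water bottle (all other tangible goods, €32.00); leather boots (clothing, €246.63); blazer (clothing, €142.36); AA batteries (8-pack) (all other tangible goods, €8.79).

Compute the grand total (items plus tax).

€605.45

Webcam €141.60: electronics → 6% → €8.50
Stainless water bottle €32.00: all other tangible goods → 8.25% → €2.64
Leather boots €246.63: clothing, €175.00 or more → 9% → €22.20
Blazer €142.36: clothing, under €175.00 → 0% → €0.00
AA batteries (8-pack) €8.79: all other tangible goods → 8.25% → €0.73
Subtotal = €571.38; tax = €34.07; total due = €605.45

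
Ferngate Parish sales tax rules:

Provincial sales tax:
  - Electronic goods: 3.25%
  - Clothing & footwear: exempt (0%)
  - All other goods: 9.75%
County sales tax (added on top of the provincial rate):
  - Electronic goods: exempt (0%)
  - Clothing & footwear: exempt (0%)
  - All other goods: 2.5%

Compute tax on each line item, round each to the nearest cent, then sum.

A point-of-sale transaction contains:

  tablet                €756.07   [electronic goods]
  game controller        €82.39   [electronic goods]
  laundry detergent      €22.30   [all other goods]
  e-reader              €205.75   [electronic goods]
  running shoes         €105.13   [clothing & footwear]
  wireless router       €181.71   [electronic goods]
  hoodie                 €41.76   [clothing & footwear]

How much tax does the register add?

Tablet €756.07: electronic goods → 3.25% + 0% county = 3.25% → €24.57
Game controller €82.39: electronic goods → 3.25% + 0% county = 3.25% → €2.68
Laundry detergent €22.30: all other goods → 9.75% + 2.5% county = 12.25% → €2.73
E-reader €205.75: electronic goods → 3.25% + 0% county = 3.25% → €6.69
Running shoes €105.13: clothing & footwear → 0% + 0% county = 0% → €0.00
Wireless router €181.71: electronic goods → 3.25% + 0% county = 3.25% → €5.91
Hoodie €41.76: clothing & footwear → 0% + 0% county = 0% → €0.00
Total tax = €24.57 + €2.68 + €2.73 + €6.69 + €5.91 = €42.58

€42.58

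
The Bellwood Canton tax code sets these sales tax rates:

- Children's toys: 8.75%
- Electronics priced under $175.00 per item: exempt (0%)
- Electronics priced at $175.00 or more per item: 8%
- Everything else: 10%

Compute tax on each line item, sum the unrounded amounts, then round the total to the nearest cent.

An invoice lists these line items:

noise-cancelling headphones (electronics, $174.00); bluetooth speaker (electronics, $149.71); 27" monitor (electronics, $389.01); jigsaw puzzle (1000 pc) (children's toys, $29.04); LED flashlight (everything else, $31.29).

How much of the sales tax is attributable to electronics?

Noise-cancelling headphones $174.00: electronics, under $175.00 → 0% → $0.00
Bluetooth speaker $149.71: electronics, under $175.00 → 0% → $0.00
27" monitor $389.01: electronics, $175.00 or more → 8% → $31.1208
Tax on electronics: unrounded sum = $31.1208 → $31.12

$31.12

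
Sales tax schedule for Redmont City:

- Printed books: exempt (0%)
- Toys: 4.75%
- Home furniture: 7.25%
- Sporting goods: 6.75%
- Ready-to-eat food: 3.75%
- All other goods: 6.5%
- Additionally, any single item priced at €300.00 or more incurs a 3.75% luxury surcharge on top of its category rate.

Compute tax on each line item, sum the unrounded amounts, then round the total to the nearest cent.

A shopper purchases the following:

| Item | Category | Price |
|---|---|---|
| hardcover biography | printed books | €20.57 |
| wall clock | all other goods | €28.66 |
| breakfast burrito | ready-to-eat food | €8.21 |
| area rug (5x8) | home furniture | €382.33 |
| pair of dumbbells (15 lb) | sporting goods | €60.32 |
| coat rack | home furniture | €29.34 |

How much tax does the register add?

Hardcover biography €20.57: printed books → 0% → €0.00
Wall clock €28.66: all other goods → 6.5% → €1.8629
Breakfast burrito €8.21: ready-to-eat food → 3.75% → €0.307875
Area rug (5x8) €382.33: home furniture → 7.25% + 3.75% surcharge = 11% → €42.0563
Pair of dumbbells (15 lb) €60.32: sporting goods → 6.75% → €4.0716
Coat rack €29.34: home furniture → 7.25% → €2.12715
Unrounded tax sum = €50.425825 → €50.43

€50.43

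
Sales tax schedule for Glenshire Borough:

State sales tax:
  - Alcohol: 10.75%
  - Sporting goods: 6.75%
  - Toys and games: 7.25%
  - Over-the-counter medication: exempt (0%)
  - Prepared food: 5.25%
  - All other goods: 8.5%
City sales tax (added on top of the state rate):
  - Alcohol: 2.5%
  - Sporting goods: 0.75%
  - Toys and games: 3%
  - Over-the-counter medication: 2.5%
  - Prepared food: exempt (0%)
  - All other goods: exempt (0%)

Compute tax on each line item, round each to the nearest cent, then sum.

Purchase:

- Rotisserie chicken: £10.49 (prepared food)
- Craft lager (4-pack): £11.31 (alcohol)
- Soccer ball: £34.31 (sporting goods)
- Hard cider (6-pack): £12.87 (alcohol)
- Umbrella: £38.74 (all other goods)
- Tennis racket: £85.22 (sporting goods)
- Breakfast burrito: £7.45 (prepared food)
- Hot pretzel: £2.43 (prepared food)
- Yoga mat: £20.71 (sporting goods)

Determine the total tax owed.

£18.08

Rotisserie chicken £10.49: prepared food → 5.25% + 0% city = 5.25% → £0.55
Craft lager (4-pack) £11.31: alcohol → 10.75% + 2.5% city = 13.25% → £1.50
Soccer ball £34.31: sporting goods → 6.75% + 0.75% city = 7.5% → £2.57
Hard cider (6-pack) £12.87: alcohol → 10.75% + 2.5% city = 13.25% → £1.71
Umbrella £38.74: all other goods → 8.5% + 0% city = 8.5% → £3.29
Tennis racket £85.22: sporting goods → 6.75% + 0.75% city = 7.5% → £6.39
Breakfast burrito £7.45: prepared food → 5.25% + 0% city = 5.25% → £0.39
Hot pretzel £2.43: prepared food → 5.25% + 0% city = 5.25% → £0.13
Yoga mat £20.71: sporting goods → 6.75% + 0.75% city = 7.5% → £1.55
Total tax = £0.55 + £1.50 + £2.57 + £1.71 + £3.29 + £6.39 + £0.39 + £0.13 + £1.55 = £18.08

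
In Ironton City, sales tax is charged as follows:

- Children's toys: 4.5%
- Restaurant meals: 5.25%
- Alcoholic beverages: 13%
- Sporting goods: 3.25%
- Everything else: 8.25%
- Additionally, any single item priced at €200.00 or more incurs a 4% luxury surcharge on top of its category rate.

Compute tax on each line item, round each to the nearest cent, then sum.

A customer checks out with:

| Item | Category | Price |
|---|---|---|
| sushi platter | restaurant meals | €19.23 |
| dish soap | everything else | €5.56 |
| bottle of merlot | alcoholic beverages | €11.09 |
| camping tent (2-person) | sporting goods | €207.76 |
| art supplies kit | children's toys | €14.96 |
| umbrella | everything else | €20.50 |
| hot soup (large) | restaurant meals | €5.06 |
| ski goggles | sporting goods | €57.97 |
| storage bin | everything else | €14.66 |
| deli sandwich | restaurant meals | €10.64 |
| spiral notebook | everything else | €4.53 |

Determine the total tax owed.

Sushi platter €19.23: restaurant meals → 5.25% → €1.01
Dish soap €5.56: everything else → 8.25% → €0.46
Bottle of merlot €11.09: alcoholic beverages → 13% → €1.44
Camping tent (2-person) €207.76: sporting goods → 3.25% + 4% surcharge = 7.25% → €15.06
Art supplies kit €14.96: children's toys → 4.5% → €0.67
Umbrella €20.50: everything else → 8.25% → €1.69
Hot soup (large) €5.06: restaurant meals → 5.25% → €0.27
Ski goggles €57.97: sporting goods → 3.25% → €1.88
Storage bin €14.66: everything else → 8.25% → €1.21
Deli sandwich €10.64: restaurant meals → 5.25% → €0.56
Spiral notebook €4.53: everything else → 8.25% → €0.37
Total tax = €1.01 + €0.46 + €1.44 + €15.06 + €0.67 + €1.69 + €0.27 + €1.88 + €1.21 + €0.56 + €0.37 = €24.62

€24.62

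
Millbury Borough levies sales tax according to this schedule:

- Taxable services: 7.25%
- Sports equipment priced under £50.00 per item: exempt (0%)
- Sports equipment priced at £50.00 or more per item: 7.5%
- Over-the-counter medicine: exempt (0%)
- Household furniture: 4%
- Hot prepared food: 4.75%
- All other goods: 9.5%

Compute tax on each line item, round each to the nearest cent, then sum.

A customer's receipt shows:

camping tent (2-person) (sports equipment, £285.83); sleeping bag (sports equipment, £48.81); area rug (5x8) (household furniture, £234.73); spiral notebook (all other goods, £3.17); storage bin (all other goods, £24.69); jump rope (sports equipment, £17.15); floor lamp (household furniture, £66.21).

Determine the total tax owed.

Camping tent (2-person) £285.83: sports equipment, £50.00 or more → 7.5% → £21.44
Sleeping bag £48.81: sports equipment, under £50.00 → 0% → £0.00
Area rug (5x8) £234.73: household furniture → 4% → £9.39
Spiral notebook £3.17: all other goods → 9.5% → £0.30
Storage bin £24.69: all other goods → 9.5% → £2.35
Jump rope £17.15: sports equipment, under £50.00 → 0% → £0.00
Floor lamp £66.21: household furniture → 4% → £2.65
Total tax = £21.44 + £9.39 + £0.30 + £2.35 + £2.65 = £36.13

£36.13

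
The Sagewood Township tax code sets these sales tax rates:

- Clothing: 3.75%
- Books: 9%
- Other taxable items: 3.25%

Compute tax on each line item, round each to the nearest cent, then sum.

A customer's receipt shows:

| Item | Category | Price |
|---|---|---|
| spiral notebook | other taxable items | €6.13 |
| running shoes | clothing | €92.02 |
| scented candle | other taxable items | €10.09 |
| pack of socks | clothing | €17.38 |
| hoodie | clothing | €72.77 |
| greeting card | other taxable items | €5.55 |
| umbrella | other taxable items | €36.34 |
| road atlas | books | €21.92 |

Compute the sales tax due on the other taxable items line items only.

Spiral notebook €6.13: other taxable items → 3.25% → €0.20
Scented candle €10.09: other taxable items → 3.25% → €0.33
Greeting card €5.55: other taxable items → 3.25% → €0.18
Umbrella €36.34: other taxable items → 3.25% → €1.18
Tax on other taxable items = €0.20 + €0.33 + €0.18 + €1.18 = €1.89

€1.89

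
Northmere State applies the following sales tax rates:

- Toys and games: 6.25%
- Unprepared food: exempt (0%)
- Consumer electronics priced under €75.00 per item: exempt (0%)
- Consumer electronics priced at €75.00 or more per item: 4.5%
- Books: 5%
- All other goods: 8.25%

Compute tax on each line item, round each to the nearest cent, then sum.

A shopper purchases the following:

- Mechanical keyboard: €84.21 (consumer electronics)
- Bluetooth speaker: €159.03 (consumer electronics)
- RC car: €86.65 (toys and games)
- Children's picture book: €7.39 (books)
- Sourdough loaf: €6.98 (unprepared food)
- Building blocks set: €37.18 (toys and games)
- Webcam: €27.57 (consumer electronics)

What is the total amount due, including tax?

Mechanical keyboard €84.21: consumer electronics, €75.00 or more → 4.5% → €3.79
Bluetooth speaker €159.03: consumer electronics, €75.00 or more → 4.5% → €7.16
RC car €86.65: toys and games → 6.25% → €5.42
Children's picture book €7.39: books → 5% → €0.37
Sourdough loaf €6.98: unprepared food → 0% → €0.00
Building blocks set €37.18: toys and games → 6.25% → €2.32
Webcam €27.57: consumer electronics, under €75.00 → 0% → €0.00
Subtotal = €409.01; tax = €19.06; total due = €428.07

€428.07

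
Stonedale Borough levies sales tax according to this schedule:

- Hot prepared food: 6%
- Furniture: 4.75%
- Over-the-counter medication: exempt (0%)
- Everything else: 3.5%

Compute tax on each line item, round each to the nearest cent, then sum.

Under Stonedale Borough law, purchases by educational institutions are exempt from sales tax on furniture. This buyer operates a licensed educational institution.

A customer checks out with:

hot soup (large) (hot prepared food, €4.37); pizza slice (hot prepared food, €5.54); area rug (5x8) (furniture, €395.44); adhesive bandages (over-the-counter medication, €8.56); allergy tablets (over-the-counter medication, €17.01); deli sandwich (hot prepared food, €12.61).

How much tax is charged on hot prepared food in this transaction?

€1.35

Hot soup (large) €4.37: hot prepared food → 6% → €0.26
Pizza slice €5.54: hot prepared food → 6% → €0.33
Deli sandwich €12.61: hot prepared food → 6% → €0.76
Tax on hot prepared food = €0.26 + €0.33 + €0.76 = €1.35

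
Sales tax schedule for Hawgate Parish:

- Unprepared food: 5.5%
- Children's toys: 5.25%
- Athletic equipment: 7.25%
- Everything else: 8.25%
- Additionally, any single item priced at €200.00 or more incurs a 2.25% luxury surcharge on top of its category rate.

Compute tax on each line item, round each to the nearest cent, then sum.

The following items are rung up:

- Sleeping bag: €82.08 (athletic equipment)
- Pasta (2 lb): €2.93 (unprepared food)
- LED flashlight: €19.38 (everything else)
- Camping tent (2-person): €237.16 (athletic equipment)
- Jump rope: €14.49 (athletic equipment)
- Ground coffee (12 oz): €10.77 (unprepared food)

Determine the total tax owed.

Sleeping bag €82.08: athletic equipment → 7.25% → €5.95
Pasta (2 lb) €2.93: unprepared food → 5.5% → €0.16
LED flashlight €19.38: everything else → 8.25% → €1.60
Camping tent (2-person) €237.16: athletic equipment → 7.25% + 2.25% surcharge = 9.5% → €22.53
Jump rope €14.49: athletic equipment → 7.25% → €1.05
Ground coffee (12 oz) €10.77: unprepared food → 5.5% → €0.59
Total tax = €5.95 + €0.16 + €1.60 + €22.53 + €1.05 + €0.59 = €31.88

€31.88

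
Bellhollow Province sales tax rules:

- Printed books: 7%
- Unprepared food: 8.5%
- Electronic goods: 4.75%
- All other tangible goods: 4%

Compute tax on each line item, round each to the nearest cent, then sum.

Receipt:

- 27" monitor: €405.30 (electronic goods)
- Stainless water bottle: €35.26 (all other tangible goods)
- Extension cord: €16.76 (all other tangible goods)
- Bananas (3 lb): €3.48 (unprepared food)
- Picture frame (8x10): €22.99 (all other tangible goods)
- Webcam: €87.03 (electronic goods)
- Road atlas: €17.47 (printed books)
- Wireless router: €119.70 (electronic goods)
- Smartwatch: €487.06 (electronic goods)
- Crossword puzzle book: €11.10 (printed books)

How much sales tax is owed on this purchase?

€57.51

27" monitor €405.30: electronic goods → 4.75% → €19.25
Stainless water bottle €35.26: all other tangible goods → 4% → €1.41
Extension cord €16.76: all other tangible goods → 4% → €0.67
Bananas (3 lb) €3.48: unprepared food → 8.5% → €0.30
Picture frame (8x10) €22.99: all other tangible goods → 4% → €0.92
Webcam €87.03: electronic goods → 4.75% → €4.13
Road atlas €17.47: printed books → 7% → €1.22
Wireless router €119.70: electronic goods → 4.75% → €5.69
Smartwatch €487.06: electronic goods → 4.75% → €23.14
Crossword puzzle book €11.10: printed books → 7% → €0.78
Total tax = €19.25 + €1.41 + €0.67 + €0.30 + €0.92 + €4.13 + €1.22 + €5.69 + €23.14 + €0.78 = €57.51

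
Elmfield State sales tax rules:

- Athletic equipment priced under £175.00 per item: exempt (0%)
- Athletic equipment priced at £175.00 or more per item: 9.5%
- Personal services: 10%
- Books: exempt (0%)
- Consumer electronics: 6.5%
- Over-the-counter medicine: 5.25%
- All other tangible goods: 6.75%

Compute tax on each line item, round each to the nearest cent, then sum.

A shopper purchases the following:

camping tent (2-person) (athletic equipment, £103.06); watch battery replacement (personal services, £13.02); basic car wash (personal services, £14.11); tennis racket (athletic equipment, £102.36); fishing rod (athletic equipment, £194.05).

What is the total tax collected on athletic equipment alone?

Camping tent (2-person) £103.06: athletic equipment, under £175.00 → 0% → £0.00
Tennis racket £102.36: athletic equipment, under £175.00 → 0% → £0.00
Fishing rod £194.05: athletic equipment, £175.00 or more → 9.5% → £18.43
Tax on athletic equipment = £0.00 + £0.00 + £18.43 = £18.43

£18.43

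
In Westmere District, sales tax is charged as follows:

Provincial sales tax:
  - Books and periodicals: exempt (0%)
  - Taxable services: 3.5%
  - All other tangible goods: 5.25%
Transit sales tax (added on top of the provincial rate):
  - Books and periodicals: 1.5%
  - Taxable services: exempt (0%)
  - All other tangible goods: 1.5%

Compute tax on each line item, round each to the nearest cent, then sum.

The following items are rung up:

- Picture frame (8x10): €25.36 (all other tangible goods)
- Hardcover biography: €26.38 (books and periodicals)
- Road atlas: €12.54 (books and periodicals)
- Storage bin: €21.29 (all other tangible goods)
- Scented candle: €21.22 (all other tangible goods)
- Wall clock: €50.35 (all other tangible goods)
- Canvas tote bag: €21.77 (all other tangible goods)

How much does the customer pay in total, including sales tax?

€188.95

Picture frame (8x10) €25.36: all other tangible goods → 5.25% + 1.5% transit = 6.75% → €1.71
Hardcover biography €26.38: books and periodicals → 0% + 1.5% transit = 1.5% → €0.40
Road atlas €12.54: books and periodicals → 0% + 1.5% transit = 1.5% → €0.19
Storage bin €21.29: all other tangible goods → 5.25% + 1.5% transit = 6.75% → €1.44
Scented candle €21.22: all other tangible goods → 5.25% + 1.5% transit = 6.75% → €1.43
Wall clock €50.35: all other tangible goods → 5.25% + 1.5% transit = 6.75% → €3.40
Canvas tote bag €21.77: all other tangible goods → 5.25% + 1.5% transit = 6.75% → €1.47
Subtotal = €178.91; tax = €10.04; total due = €188.95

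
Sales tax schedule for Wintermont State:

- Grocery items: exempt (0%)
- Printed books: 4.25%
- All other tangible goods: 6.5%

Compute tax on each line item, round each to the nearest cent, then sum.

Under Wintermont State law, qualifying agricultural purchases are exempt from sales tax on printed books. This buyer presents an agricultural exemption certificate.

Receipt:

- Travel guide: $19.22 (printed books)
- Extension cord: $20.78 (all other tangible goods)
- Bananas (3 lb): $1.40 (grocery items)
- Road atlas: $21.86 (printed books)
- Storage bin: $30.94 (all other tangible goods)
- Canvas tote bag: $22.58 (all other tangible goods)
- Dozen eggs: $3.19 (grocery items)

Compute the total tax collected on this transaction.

Travel guide $19.22: printed books, buyer-exempt → 0% → $0.00
Extension cord $20.78: all other tangible goods → 6.5% → $1.35
Bananas (3 lb) $1.40: grocery items → 0% → $0.00
Road atlas $21.86: printed books, buyer-exempt → 0% → $0.00
Storage bin $30.94: all other tangible goods → 6.5% → $2.01
Canvas tote bag $22.58: all other tangible goods → 6.5% → $1.47
Dozen eggs $3.19: grocery items → 0% → $0.00
Total tax = $1.35 + $2.01 + $1.47 = $4.83

$4.83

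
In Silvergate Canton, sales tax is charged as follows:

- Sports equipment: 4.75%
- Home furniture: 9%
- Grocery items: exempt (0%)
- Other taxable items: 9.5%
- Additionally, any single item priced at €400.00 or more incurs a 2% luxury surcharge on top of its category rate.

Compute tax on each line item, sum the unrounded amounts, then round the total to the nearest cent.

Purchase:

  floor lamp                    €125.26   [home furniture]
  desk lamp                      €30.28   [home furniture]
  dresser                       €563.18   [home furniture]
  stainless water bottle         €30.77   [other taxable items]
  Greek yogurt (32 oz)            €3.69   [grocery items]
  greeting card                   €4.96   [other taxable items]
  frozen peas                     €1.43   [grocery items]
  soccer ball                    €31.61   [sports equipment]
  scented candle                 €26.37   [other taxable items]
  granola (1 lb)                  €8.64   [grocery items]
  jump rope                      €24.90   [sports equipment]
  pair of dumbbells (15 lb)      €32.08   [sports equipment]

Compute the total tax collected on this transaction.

€86.06

Floor lamp €125.26: home furniture → 9% → €11.2734
Desk lamp €30.28: home furniture → 9% → €2.7252
Dresser €563.18: home furniture → 9% + 2% surcharge = 11% → €61.9498
Stainless water bottle €30.77: other taxable items → 9.5% → €2.92315
Greek yogurt (32 oz) €3.69: grocery items → 0% → €0.00
Greeting card €4.96: other taxable items → 9.5% → €0.4712
Frozen peas €1.43: grocery items → 0% → €0.00
Soccer ball €31.61: sports equipment → 4.75% → €1.501475
Scented candle €26.37: other taxable items → 9.5% → €2.50515
Granola (1 lb) €8.64: grocery items → 0% → €0.00
Jump rope €24.90: sports equipment → 4.75% → €1.18275
Pair of dumbbells (15 lb) €32.08: sports equipment → 4.75% → €1.5238
Unrounded tax sum = €86.055925 → €86.06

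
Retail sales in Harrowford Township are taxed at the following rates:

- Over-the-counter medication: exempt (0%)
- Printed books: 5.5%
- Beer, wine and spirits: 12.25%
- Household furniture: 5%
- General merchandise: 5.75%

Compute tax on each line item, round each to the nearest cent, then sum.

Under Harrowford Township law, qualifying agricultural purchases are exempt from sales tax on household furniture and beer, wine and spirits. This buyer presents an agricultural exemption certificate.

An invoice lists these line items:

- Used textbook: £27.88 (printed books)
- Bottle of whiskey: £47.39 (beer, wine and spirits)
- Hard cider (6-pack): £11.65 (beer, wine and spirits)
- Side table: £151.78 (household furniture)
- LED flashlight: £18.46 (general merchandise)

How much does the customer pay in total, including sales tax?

£259.75

Used textbook £27.88: printed books → 5.5% → £1.53
Bottle of whiskey £47.39: beer, wine and spirits, buyer-exempt → 0% → £0.00
Hard cider (6-pack) £11.65: beer, wine and spirits, buyer-exempt → 0% → £0.00
Side table £151.78: household furniture, buyer-exempt → 0% → £0.00
LED flashlight £18.46: general merchandise → 5.75% → £1.06
Subtotal = £257.16; tax = £2.59; total due = £259.75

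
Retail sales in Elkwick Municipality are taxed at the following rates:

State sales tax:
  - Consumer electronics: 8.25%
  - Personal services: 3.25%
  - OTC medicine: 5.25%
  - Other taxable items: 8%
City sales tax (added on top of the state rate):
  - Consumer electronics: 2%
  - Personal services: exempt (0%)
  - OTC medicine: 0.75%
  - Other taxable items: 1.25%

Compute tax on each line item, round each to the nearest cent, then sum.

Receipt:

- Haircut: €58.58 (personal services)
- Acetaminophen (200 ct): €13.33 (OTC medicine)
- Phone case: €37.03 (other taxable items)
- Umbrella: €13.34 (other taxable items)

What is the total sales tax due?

€7.36

Haircut €58.58: personal services → 3.25% + 0% city = 3.25% → €1.90
Acetaminophen (200 ct) €13.33: OTC medicine → 5.25% + 0.75% city = 6% → €0.80
Phone case €37.03: other taxable items → 8% + 1.25% city = 9.25% → €3.43
Umbrella €13.34: other taxable items → 8% + 1.25% city = 9.25% → €1.23
Total tax = €1.90 + €0.80 + €3.43 + €1.23 = €7.36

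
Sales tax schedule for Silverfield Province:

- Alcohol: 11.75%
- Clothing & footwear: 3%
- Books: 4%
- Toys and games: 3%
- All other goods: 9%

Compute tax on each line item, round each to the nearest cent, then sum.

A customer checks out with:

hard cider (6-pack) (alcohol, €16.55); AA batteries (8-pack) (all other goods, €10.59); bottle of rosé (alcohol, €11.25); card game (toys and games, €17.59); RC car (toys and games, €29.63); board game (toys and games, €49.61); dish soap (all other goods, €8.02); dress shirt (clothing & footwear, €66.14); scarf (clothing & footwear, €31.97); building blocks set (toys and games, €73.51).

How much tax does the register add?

€12.99

Hard cider (6-pack) €16.55: alcohol → 11.75% → €1.94
AA batteries (8-pack) €10.59: all other goods → 9% → €0.95
Bottle of rosé €11.25: alcohol → 11.75% → €1.32
Card game €17.59: toys and games → 3% → €0.53
RC car €29.63: toys and games → 3% → €0.89
Board game €49.61: toys and games → 3% → €1.49
Dish soap €8.02: all other goods → 9% → €0.72
Dress shirt €66.14: clothing & footwear → 3% → €1.98
Scarf €31.97: clothing & footwear → 3% → €0.96
Building blocks set €73.51: toys and games → 3% → €2.21
Total tax = €1.94 + €0.95 + €1.32 + €0.53 + €0.89 + €1.49 + €0.72 + €1.98 + €0.96 + €2.21 = €12.99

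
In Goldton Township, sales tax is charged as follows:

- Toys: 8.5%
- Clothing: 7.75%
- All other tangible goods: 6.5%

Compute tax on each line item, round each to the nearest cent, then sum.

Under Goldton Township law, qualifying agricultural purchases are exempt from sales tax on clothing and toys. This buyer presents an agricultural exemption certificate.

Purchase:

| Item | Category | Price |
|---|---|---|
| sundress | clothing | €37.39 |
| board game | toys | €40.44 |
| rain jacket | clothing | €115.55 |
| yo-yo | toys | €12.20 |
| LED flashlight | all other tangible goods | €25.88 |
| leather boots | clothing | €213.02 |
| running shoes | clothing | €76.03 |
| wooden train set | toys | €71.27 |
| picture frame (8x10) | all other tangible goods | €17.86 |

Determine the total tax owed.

€2.84

Sundress €37.39: clothing, buyer-exempt → 0% → €0.00
Board game €40.44: toys, buyer-exempt → 0% → €0.00
Rain jacket €115.55: clothing, buyer-exempt → 0% → €0.00
Yo-yo €12.20: toys, buyer-exempt → 0% → €0.00
LED flashlight €25.88: all other tangible goods → 6.5% → €1.68
Leather boots €213.02: clothing, buyer-exempt → 0% → €0.00
Running shoes €76.03: clothing, buyer-exempt → 0% → €0.00
Wooden train set €71.27: toys, buyer-exempt → 0% → €0.00
Picture frame (8x10) €17.86: all other tangible goods → 6.5% → €1.16
Total tax = €1.68 + €1.16 = €2.84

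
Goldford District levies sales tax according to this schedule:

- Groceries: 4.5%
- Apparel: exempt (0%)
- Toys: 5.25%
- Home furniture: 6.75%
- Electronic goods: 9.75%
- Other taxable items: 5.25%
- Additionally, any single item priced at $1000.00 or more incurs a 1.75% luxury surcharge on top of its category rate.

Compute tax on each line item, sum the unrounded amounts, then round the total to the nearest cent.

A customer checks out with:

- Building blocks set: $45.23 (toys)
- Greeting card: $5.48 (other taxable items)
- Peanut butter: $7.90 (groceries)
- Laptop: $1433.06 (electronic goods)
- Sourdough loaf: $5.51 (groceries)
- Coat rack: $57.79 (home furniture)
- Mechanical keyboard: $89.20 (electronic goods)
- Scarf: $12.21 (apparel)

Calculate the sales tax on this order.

$180.67

Building blocks set $45.23: toys → 5.25% → $2.374575
Greeting card $5.48: other taxable items → 5.25% → $0.2877
Peanut butter $7.90: groceries → 4.5% → $0.3555
Laptop $1433.06: electronic goods → 9.75% + 1.75% surcharge = 11.5% → $164.8019
Sourdough loaf $5.51: groceries → 4.5% → $0.24795
Coat rack $57.79: home furniture → 6.75% → $3.900825
Mechanical keyboard $89.20: electronic goods → 9.75% → $8.697
Scarf $12.21: apparel → 0% → $0.00
Unrounded tax sum = $180.66545 → $180.67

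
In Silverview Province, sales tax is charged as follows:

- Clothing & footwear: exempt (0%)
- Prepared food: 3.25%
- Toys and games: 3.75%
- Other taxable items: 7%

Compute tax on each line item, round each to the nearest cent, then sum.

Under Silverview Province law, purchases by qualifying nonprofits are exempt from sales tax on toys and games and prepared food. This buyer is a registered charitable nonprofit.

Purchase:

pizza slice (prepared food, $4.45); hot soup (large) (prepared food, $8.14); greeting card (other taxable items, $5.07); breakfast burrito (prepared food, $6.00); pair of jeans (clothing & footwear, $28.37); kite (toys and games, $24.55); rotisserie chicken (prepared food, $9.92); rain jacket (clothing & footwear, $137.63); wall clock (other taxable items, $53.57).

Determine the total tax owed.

$4.10

Pizza slice $4.45: prepared food, buyer-exempt → 0% → $0.00
Hot soup (large) $8.14: prepared food, buyer-exempt → 0% → $0.00
Greeting card $5.07: other taxable items → 7% → $0.35
Breakfast burrito $6.00: prepared food, buyer-exempt → 0% → $0.00
Pair of jeans $28.37: clothing & footwear → 0% → $0.00
Kite $24.55: toys and games, buyer-exempt → 0% → $0.00
Rotisserie chicken $9.92: prepared food, buyer-exempt → 0% → $0.00
Rain jacket $137.63: clothing & footwear → 0% → $0.00
Wall clock $53.57: other taxable items → 7% → $3.75
Total tax = $0.35 + $3.75 = $4.10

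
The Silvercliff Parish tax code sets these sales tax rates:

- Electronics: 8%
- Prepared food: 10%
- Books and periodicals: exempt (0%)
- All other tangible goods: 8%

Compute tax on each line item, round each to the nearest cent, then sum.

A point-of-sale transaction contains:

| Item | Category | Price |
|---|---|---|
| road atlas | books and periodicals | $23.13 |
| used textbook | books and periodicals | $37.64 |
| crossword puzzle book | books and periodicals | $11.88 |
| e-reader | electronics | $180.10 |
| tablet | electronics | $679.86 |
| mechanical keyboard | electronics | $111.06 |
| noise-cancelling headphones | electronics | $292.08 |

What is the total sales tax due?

Road atlas $23.13: books and periodicals → 0% → $0.00
Used textbook $37.64: books and periodicals → 0% → $0.00
Crossword puzzle book $11.88: books and periodicals → 0% → $0.00
E-reader $180.10: electronics → 8% → $14.41
Tablet $679.86: electronics → 8% → $54.39
Mechanical keyboard $111.06: electronics → 8% → $8.88
Noise-cancelling headphones $292.08: electronics → 8% → $23.37
Total tax = $14.41 + $54.39 + $8.88 + $23.37 = $101.05

$101.05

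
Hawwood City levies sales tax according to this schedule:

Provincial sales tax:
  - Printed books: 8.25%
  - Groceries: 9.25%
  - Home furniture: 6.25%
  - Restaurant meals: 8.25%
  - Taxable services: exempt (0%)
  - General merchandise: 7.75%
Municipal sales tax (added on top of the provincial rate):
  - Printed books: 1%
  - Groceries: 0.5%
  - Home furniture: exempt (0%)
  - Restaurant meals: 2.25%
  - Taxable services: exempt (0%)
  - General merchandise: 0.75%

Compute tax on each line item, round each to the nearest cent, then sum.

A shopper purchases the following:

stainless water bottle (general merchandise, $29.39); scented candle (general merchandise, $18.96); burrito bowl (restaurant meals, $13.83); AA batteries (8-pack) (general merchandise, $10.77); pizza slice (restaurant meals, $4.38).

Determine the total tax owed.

$6.94

Stainless water bottle $29.39: general merchandise → 7.75% + 0.75% municipal = 8.5% → $2.50
Scented candle $18.96: general merchandise → 7.75% + 0.75% municipal = 8.5% → $1.61
Burrito bowl $13.83: restaurant meals → 8.25% + 2.25% municipal = 10.5% → $1.45
AA batteries (8-pack) $10.77: general merchandise → 7.75% + 0.75% municipal = 8.5% → $0.92
Pizza slice $4.38: restaurant meals → 8.25% + 2.25% municipal = 10.5% → $0.46
Total tax = $2.50 + $1.61 + $1.45 + $0.92 + $0.46 = $6.94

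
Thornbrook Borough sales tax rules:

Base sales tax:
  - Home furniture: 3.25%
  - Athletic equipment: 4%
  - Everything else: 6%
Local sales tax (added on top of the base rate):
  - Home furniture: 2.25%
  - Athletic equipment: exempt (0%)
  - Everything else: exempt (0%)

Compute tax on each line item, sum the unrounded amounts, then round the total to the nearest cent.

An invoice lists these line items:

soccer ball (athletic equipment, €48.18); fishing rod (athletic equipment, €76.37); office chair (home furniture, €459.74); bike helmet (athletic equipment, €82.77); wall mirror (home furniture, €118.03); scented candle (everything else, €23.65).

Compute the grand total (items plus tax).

€850.23

Soccer ball €48.18: athletic equipment → 4% + 0% local = 4% → €1.9272
Fishing rod €76.37: athletic equipment → 4% + 0% local = 4% → €3.0548
Office chair €459.74: home furniture → 3.25% + 2.25% local = 5.5% → €25.2857
Bike helmet €82.77: athletic equipment → 4% + 0% local = 4% → €3.3108
Wall mirror €118.03: home furniture → 3.25% + 2.25% local = 5.5% → €6.49165
Scented candle €23.65: everything else → 6% + 0% local = 6% → €1.419
Subtotal = €808.74; unrounded tax = €41.48915 → €41.49; total due = €850.23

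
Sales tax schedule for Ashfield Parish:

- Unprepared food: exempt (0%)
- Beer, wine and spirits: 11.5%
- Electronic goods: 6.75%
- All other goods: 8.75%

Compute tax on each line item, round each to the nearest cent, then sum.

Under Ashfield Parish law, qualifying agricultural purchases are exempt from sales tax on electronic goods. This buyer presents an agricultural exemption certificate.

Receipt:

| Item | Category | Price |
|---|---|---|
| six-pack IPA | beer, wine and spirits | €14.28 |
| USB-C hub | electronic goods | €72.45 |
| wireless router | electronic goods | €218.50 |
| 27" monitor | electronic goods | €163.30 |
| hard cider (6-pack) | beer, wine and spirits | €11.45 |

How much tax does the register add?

€2.96

Six-pack IPA €14.28: beer, wine and spirits → 11.5% → €1.64
USB-C hub €72.45: electronic goods, buyer-exempt → 0% → €0.00
Wireless router €218.50: electronic goods, buyer-exempt → 0% → €0.00
27" monitor €163.30: electronic goods, buyer-exempt → 0% → €0.00
Hard cider (6-pack) €11.45: beer, wine and spirits → 11.5% → €1.32
Total tax = €1.64 + €1.32 = €2.96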